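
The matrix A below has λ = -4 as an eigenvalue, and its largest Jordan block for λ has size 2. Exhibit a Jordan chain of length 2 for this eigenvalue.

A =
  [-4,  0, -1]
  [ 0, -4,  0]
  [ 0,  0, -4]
A Jordan chain for λ = -4 of length 2:
v_1 = (-1, 0, 0)ᵀ
v_2 = (0, 0, 1)ᵀ

Let N = A − (-4)·I. We want v_2 with N^2 v_2 = 0 but N^1 v_2 ≠ 0; then v_{j-1} := N · v_j for j = 2, …, 2.

Pick v_2 = (0, 0, 1)ᵀ.
Then v_1 = N · v_2 = (-1, 0, 0)ᵀ.

Sanity check: (A − (-4)·I) v_1 = (0, 0, 0)ᵀ = 0. ✓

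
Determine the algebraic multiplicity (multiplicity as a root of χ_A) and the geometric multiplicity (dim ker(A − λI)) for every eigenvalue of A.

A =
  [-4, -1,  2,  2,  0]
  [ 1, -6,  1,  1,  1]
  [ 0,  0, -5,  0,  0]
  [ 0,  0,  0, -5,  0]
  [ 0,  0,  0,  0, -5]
λ = -5: alg = 5, geom = 3

Step 1 — factor the characteristic polynomial to read off the algebraic multiplicities:
  χ_A(x) = (x + 5)^5

Step 2 — compute geometric multiplicities via the rank-nullity identity g(λ) = n − rank(A − λI):
  rank(A − (-5)·I) = 2, so dim ker(A − (-5)·I) = n − 2 = 3

Summary:
  λ = -5: algebraic multiplicity = 5, geometric multiplicity = 3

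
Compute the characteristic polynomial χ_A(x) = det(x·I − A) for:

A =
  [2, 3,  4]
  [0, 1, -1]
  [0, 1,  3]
x^3 - 6*x^2 + 12*x - 8

Expanding det(x·I − A) (e.g. by cofactor expansion or by noting that A is similar to its Jordan form J, which has the same characteristic polynomial as A) gives
  χ_A(x) = x^3 - 6*x^2 + 12*x - 8
which factors as (x - 2)^3. The eigenvalues (with algebraic multiplicities) are λ = 2 with multiplicity 3.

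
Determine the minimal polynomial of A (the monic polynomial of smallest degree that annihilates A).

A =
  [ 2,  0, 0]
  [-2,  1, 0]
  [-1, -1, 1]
x^3 - 4*x^2 + 5*x - 2

The characteristic polynomial is χ_A(x) = (x - 2)*(x - 1)^2, so the eigenvalues are known. The minimal polynomial is
  m_A(x) = Π_λ (x − λ)^{k_λ}
where k_λ is the size of the *largest* Jordan block for λ (equivalently, the smallest k with (A − λI)^k v = 0 for every generalised eigenvector v of λ).

  λ = 1: largest Jordan block has size 2, contributing (x − 1)^2
  λ = 2: largest Jordan block has size 1, contributing (x − 2)

So m_A(x) = (x - 2)*(x - 1)^2 = x^3 - 4*x^2 + 5*x - 2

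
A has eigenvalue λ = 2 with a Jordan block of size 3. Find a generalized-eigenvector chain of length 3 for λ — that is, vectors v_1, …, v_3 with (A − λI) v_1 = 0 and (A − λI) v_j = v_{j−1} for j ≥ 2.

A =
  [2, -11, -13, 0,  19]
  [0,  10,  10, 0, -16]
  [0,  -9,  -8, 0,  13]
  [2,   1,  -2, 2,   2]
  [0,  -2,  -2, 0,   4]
A Jordan chain for λ = 2 of length 3:
v_1 = (-9, 6, -8, 0, -2)ᵀ
v_2 = (-11, 8, -9, 1, -2)ᵀ
v_3 = (0, 1, 0, 0, 0)ᵀ

Let N = A − (2)·I. We want v_3 with N^3 v_3 = 0 but N^2 v_3 ≠ 0; then v_{j-1} := N · v_j for j = 3, …, 2.

Pick v_3 = (0, 1, 0, 0, 0)ᵀ.
Then v_2 = N · v_3 = (-11, 8, -9, 1, -2)ᵀ.
Then v_1 = N · v_2 = (-9, 6, -8, 0, -2)ᵀ.

Sanity check: (A − (2)·I) v_1 = (0, 0, 0, 0, 0)ᵀ = 0. ✓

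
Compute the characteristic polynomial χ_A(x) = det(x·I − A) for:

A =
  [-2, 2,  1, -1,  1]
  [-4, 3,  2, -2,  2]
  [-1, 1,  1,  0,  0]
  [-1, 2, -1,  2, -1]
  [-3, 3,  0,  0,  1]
x^5 - 5*x^4 + 10*x^3 - 10*x^2 + 5*x - 1

Expanding det(x·I − A) (e.g. by cofactor expansion or by noting that A is similar to its Jordan form J, which has the same characteristic polynomial as A) gives
  χ_A(x) = x^5 - 5*x^4 + 10*x^3 - 10*x^2 + 5*x - 1
which factors as (x - 1)^5. The eigenvalues (with algebraic multiplicities) are λ = 1 with multiplicity 5.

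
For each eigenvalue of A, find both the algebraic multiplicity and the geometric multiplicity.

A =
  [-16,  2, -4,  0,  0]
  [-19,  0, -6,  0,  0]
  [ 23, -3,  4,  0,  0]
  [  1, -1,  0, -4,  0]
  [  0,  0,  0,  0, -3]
λ = -4: alg = 4, geom = 2; λ = -3: alg = 1, geom = 1

Step 1 — factor the characteristic polynomial to read off the algebraic multiplicities:
  χ_A(x) = (x + 3)*(x + 4)^4

Step 2 — compute geometric multiplicities via the rank-nullity identity g(λ) = n − rank(A − λI):
  rank(A − (-4)·I) = 3, so dim ker(A − (-4)·I) = n − 3 = 2
  rank(A − (-3)·I) = 4, so dim ker(A − (-3)·I) = n − 4 = 1

Summary:
  λ = -4: algebraic multiplicity = 4, geometric multiplicity = 2
  λ = -3: algebraic multiplicity = 1, geometric multiplicity = 1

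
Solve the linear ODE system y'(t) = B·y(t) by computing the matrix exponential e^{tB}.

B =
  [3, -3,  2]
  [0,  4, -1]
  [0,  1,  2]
e^{tB} =
  [exp(3*t), -t^2*exp(3*t)/2 - 3*t*exp(3*t), t^2*exp(3*t)/2 + 2*t*exp(3*t)]
  [0, t*exp(3*t) + exp(3*t), -t*exp(3*t)]
  [0, t*exp(3*t), -t*exp(3*t) + exp(3*t)]

Strategy: write B = P · J · P⁻¹ where J is a Jordan canonical form, so e^{tB} = P · e^{tJ} · P⁻¹, and e^{tJ} can be computed block-by-block.

B has Jordan form
J =
  [3, 1, 0]
  [0, 3, 1]
  [0, 0, 3]
(up to reordering of blocks).

Per-block formulas:
  For a 3×3 Jordan block J_3(3): exp(t · J_3(3)) = e^(3t)·(I + t·N + (t^2/2)·N^2), where N is the 3×3 nilpotent shift.

After assembling e^{tJ} and conjugating by P, we get:

e^{tB} =
  [exp(3*t), -t^2*exp(3*t)/2 - 3*t*exp(3*t), t^2*exp(3*t)/2 + 2*t*exp(3*t)]
  [0, t*exp(3*t) + exp(3*t), -t*exp(3*t)]
  [0, t*exp(3*t), -t*exp(3*t) + exp(3*t)]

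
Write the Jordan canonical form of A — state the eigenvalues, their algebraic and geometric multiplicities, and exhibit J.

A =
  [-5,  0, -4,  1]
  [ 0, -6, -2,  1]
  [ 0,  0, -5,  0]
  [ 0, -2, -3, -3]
J_3(-5) ⊕ J_1(-4)

The characteristic polynomial is
  det(x·I − A) = x^4 + 19*x^3 + 135*x^2 + 425*x + 500 = (x + 4)*(x + 5)^3

Eigenvalues and multiplicities (the geometric multiplicity of λ is n − rank(A − λI), which equals the number of Jordan blocks for λ):
  λ = -5: algebraic multiplicity = 3, geometric multiplicity = 1
  λ = -4: algebraic multiplicity = 1, geometric multiplicity = 1

Determining the block sizes for each eigenvalue:
  λ = -5: one block (gm = 1), so the single block has size am = 3 → block sizes [3]
  λ = -4: one block (gm = 1), so the single block has size am = 1 → block sizes [1]

Assembling the blocks gives a Jordan form
J =
  [-5,  1,  0,  0]
  [ 0, -5,  1,  0]
  [ 0,  0, -5,  0]
  [ 0,  0,  0, -4]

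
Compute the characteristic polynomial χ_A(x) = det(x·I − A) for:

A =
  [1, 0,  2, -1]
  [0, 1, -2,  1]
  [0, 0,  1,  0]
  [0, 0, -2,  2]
x^4 - 5*x^3 + 9*x^2 - 7*x + 2

Expanding det(x·I − A) (e.g. by cofactor expansion or by noting that A is similar to its Jordan form J, which has the same characteristic polynomial as A) gives
  χ_A(x) = x^4 - 5*x^3 + 9*x^2 - 7*x + 2
which factors as (x - 2)*(x - 1)^3. The eigenvalues (with algebraic multiplicities) are λ = 1 with multiplicity 3, λ = 2 with multiplicity 1.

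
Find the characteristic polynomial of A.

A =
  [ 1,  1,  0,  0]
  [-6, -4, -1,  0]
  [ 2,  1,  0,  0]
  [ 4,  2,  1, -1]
x^4 + 4*x^3 + 6*x^2 + 4*x + 1

Expanding det(x·I − A) (e.g. by cofactor expansion or by noting that A is similar to its Jordan form J, which has the same characteristic polynomial as A) gives
  χ_A(x) = x^4 + 4*x^3 + 6*x^2 + 4*x + 1
which factors as (x + 1)^4. The eigenvalues (with algebraic multiplicities) are λ = -1 with multiplicity 4.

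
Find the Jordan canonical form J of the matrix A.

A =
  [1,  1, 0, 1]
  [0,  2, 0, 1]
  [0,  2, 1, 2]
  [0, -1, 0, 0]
J_2(1) ⊕ J_1(1) ⊕ J_1(1)

The characteristic polynomial is
  det(x·I − A) = x^4 - 4*x^3 + 6*x^2 - 4*x + 1 = (x - 1)^4

Eigenvalues and multiplicities (the geometric multiplicity of λ is n − rank(A − λI), which equals the number of Jordan blocks for λ):
  λ = 1: algebraic multiplicity = 4, geometric multiplicity = 3

Determining the block sizes for each eigenvalue:
  λ = 1: 3 blocks summing to 4 forces exactly one block of size 2 and the rest size 1 → block sizes [2, 1, 1]

Assembling the blocks gives a Jordan form
J =
  [1, 1, 0, 0]
  [0, 1, 0, 0]
  [0, 0, 1, 0]
  [0, 0, 0, 1]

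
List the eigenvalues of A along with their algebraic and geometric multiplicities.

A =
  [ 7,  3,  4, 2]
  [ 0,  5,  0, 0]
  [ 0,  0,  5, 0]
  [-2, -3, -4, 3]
λ = 5: alg = 4, geom = 3

Step 1 — factor the characteristic polynomial to read off the algebraic multiplicities:
  χ_A(x) = (x - 5)^4

Step 2 — compute geometric multiplicities via the rank-nullity identity g(λ) = n − rank(A − λI):
  rank(A − (5)·I) = 1, so dim ker(A − (5)·I) = n − 1 = 3

Summary:
  λ = 5: algebraic multiplicity = 4, geometric multiplicity = 3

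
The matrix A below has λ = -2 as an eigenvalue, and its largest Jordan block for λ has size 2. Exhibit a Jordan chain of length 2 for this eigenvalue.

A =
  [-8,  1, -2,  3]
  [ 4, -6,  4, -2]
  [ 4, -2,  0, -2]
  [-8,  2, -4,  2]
A Jordan chain for λ = -2 of length 2:
v_1 = (-1, 0, 0, -2)ᵀ
v_2 = (0, 1, 1, 0)ᵀ

Let N = A − (-2)·I. We want v_2 with N^2 v_2 = 0 but N^1 v_2 ≠ 0; then v_{j-1} := N · v_j for j = 2, …, 2.

Pick v_2 = (0, 1, 1, 0)ᵀ.
Then v_1 = N · v_2 = (-1, 0, 0, -2)ᵀ.

Sanity check: (A − (-2)·I) v_1 = (0, 0, 0, 0)ᵀ = 0. ✓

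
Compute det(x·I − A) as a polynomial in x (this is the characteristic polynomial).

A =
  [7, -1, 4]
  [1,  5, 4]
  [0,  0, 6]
x^3 - 18*x^2 + 108*x - 216

Expanding det(x·I − A) (e.g. by cofactor expansion or by noting that A is similar to its Jordan form J, which has the same characteristic polynomial as A) gives
  χ_A(x) = x^3 - 18*x^2 + 108*x - 216
which factors as (x - 6)^3. The eigenvalues (with algebraic multiplicities) are λ = 6 with multiplicity 3.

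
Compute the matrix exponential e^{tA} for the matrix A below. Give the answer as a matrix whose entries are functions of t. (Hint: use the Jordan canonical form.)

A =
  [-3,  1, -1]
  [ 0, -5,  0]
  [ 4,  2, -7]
e^{tA} =
  [2*t*exp(-5*t) + exp(-5*t), t*exp(-5*t), -t*exp(-5*t)]
  [0, exp(-5*t), 0]
  [4*t*exp(-5*t), 2*t*exp(-5*t), -2*t*exp(-5*t) + exp(-5*t)]

Strategy: write A = P · J · P⁻¹ where J is a Jordan canonical form, so e^{tA} = P · e^{tJ} · P⁻¹, and e^{tJ} can be computed block-by-block.

A has Jordan form
J =
  [-5,  1,  0]
  [ 0, -5,  0]
  [ 0,  0, -5]
(up to reordering of blocks).

Per-block formulas:
  For a 1×1 block at λ = -5: exp(t · [-5]) = [e^(-5t)].
  For a 2×2 Jordan block J_2(-5): exp(t · J_2(-5)) = e^(-5t)·(I + t·N), where N is the 2×2 nilpotent shift.

After assembling e^{tJ} and conjugating by P, we get:

e^{tA} =
  [2*t*exp(-5*t) + exp(-5*t), t*exp(-5*t), -t*exp(-5*t)]
  [0, exp(-5*t), 0]
  [4*t*exp(-5*t), 2*t*exp(-5*t), -2*t*exp(-5*t) + exp(-5*t)]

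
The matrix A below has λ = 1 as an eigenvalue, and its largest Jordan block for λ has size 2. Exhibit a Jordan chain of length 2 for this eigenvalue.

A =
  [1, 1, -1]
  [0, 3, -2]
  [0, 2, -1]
A Jordan chain for λ = 1 of length 2:
v_1 = (1, 2, 2)ᵀ
v_2 = (0, 1, 0)ᵀ

Let N = A − (1)·I. We want v_2 with N^2 v_2 = 0 but N^1 v_2 ≠ 0; then v_{j-1} := N · v_j for j = 2, …, 2.

Pick v_2 = (0, 1, 0)ᵀ.
Then v_1 = N · v_2 = (1, 2, 2)ᵀ.

Sanity check: (A − (1)·I) v_1 = (0, 0, 0)ᵀ = 0. ✓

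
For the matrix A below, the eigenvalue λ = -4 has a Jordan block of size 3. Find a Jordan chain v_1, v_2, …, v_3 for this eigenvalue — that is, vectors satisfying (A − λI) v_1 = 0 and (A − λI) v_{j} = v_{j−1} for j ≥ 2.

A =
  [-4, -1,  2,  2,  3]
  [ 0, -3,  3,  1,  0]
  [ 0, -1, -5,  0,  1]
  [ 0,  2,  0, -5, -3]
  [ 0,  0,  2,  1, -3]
A Jordan chain for λ = -4 of length 3:
v_1 = (1, 0, 0, 0, 0)ᵀ
v_2 = (-1, 1, -1, 2, 0)ᵀ
v_3 = (0, 1, 0, 0, 0)ᵀ

Let N = A − (-4)·I. We want v_3 with N^3 v_3 = 0 but N^2 v_3 ≠ 0; then v_{j-1} := N · v_j for j = 3, …, 2.

Pick v_3 = (0, 1, 0, 0, 0)ᵀ.
Then v_2 = N · v_3 = (-1, 1, -1, 2, 0)ᵀ.
Then v_1 = N · v_2 = (1, 0, 0, 0, 0)ᵀ.

Sanity check: (A − (-4)·I) v_1 = (0, 0, 0, 0, 0)ᵀ = 0. ✓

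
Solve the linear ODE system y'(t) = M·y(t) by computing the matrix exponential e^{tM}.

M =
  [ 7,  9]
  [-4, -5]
e^{tM} =
  [6*t*exp(t) + exp(t), 9*t*exp(t)]
  [-4*t*exp(t), -6*t*exp(t) + exp(t)]

Strategy: write M = P · J · P⁻¹ where J is a Jordan canonical form, so e^{tM} = P · e^{tJ} · P⁻¹, and e^{tJ} can be computed block-by-block.

M has Jordan form
J =
  [1, 1]
  [0, 1]
(up to reordering of blocks).

Per-block formulas:
  For a 2×2 Jordan block J_2(1): exp(t · J_2(1)) = e^(1t)·(I + t·N), where N is the 2×2 nilpotent shift.

After assembling e^{tJ} and conjugating by P, we get:

e^{tM} =
  [6*t*exp(t) + exp(t), 9*t*exp(t)]
  [-4*t*exp(t), -6*t*exp(t) + exp(t)]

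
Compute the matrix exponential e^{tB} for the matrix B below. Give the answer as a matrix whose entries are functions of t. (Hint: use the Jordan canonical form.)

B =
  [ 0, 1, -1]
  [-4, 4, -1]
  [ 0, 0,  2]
e^{tB} =
  [-2*t*exp(2*t) + exp(2*t), t*exp(2*t), t^2*exp(2*t)/2 - t*exp(2*t)]
  [-4*t*exp(2*t), 2*t*exp(2*t) + exp(2*t), t^2*exp(2*t) - t*exp(2*t)]
  [0, 0, exp(2*t)]

Strategy: write B = P · J · P⁻¹ where J is a Jordan canonical form, so e^{tB} = P · e^{tJ} · P⁻¹, and e^{tJ} can be computed block-by-block.

B has Jordan form
J =
  [2, 1, 0]
  [0, 2, 1]
  [0, 0, 2]
(up to reordering of blocks).

Per-block formulas:
  For a 3×3 Jordan block J_3(2): exp(t · J_3(2)) = e^(2t)·(I + t·N + (t^2/2)·N^2), where N is the 3×3 nilpotent shift.

After assembling e^{tJ} and conjugating by P, we get:

e^{tB} =
  [-2*t*exp(2*t) + exp(2*t), t*exp(2*t), t^2*exp(2*t)/2 - t*exp(2*t)]
  [-4*t*exp(2*t), 2*t*exp(2*t) + exp(2*t), t^2*exp(2*t) - t*exp(2*t)]
  [0, 0, exp(2*t)]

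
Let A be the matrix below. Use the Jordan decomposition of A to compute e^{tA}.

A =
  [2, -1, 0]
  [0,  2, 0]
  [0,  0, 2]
e^{tA} =
  [exp(2*t), -t*exp(2*t), 0]
  [0, exp(2*t), 0]
  [0, 0, exp(2*t)]

Strategy: write A = P · J · P⁻¹ where J is a Jordan canonical form, so e^{tA} = P · e^{tJ} · P⁻¹, and e^{tJ} can be computed block-by-block.

A has Jordan form
J =
  [2, 1, 0]
  [0, 2, 0]
  [0, 0, 2]
(up to reordering of blocks).

Per-block formulas:
  For a 2×2 Jordan block J_2(2): exp(t · J_2(2)) = e^(2t)·(I + t·N), where N is the 2×2 nilpotent shift.
  For a 1×1 block at λ = 2: exp(t · [2]) = [e^(2t)].

After assembling e^{tJ} and conjugating by P, we get:

e^{tA} =
  [exp(2*t), -t*exp(2*t), 0]
  [0, exp(2*t), 0]
  [0, 0, exp(2*t)]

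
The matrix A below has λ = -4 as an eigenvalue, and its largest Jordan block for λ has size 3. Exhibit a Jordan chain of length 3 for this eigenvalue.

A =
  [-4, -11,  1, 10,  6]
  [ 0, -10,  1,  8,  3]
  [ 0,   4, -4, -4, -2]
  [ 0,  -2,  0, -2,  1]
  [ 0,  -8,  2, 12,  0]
A Jordan chain for λ = -4 of length 3:
v_1 = (2, 0, 0, 0, 0)ᵀ
v_2 = (-11, -6, 4, -2, -8)ᵀ
v_3 = (0, 1, 0, 0, 0)ᵀ

Let N = A − (-4)·I. We want v_3 with N^3 v_3 = 0 but N^2 v_3 ≠ 0; then v_{j-1} := N · v_j for j = 3, …, 2.

Pick v_3 = (0, 1, 0, 0, 0)ᵀ.
Then v_2 = N · v_3 = (-11, -6, 4, -2, -8)ᵀ.
Then v_1 = N · v_2 = (2, 0, 0, 0, 0)ᵀ.

Sanity check: (A − (-4)·I) v_1 = (0, 0, 0, 0, 0)ᵀ = 0. ✓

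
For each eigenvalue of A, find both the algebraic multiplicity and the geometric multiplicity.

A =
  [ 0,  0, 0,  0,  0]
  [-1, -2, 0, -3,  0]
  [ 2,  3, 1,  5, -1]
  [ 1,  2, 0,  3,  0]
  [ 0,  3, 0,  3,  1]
λ = 0: alg = 2, geom = 2; λ = 1: alg = 3, geom = 2

Step 1 — factor the characteristic polynomial to read off the algebraic multiplicities:
  χ_A(x) = x^2*(x - 1)^3

Step 2 — compute geometric multiplicities via the rank-nullity identity g(λ) = n − rank(A − λI):
  rank(A − (0)·I) = 3, so dim ker(A − (0)·I) = n − 3 = 2
  rank(A − (1)·I) = 3, so dim ker(A − (1)·I) = n − 3 = 2

Summary:
  λ = 0: algebraic multiplicity = 2, geometric multiplicity = 2
  λ = 1: algebraic multiplicity = 3, geometric multiplicity = 2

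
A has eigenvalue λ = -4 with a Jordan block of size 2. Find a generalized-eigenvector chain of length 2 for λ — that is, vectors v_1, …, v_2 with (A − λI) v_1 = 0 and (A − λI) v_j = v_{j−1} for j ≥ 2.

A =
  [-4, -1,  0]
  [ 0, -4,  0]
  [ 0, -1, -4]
A Jordan chain for λ = -4 of length 2:
v_1 = (-1, 0, -1)ᵀ
v_2 = (0, 1, 0)ᵀ

Let N = A − (-4)·I. We want v_2 with N^2 v_2 = 0 but N^1 v_2 ≠ 0; then v_{j-1} := N · v_j for j = 2, …, 2.

Pick v_2 = (0, 1, 0)ᵀ.
Then v_1 = N · v_2 = (-1, 0, -1)ᵀ.

Sanity check: (A − (-4)·I) v_1 = (0, 0, 0)ᵀ = 0. ✓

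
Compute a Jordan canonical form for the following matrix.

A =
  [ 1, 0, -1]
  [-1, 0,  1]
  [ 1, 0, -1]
J_2(0) ⊕ J_1(0)

The characteristic polynomial is
  det(x·I − A) = x^3

Eigenvalues and multiplicities (the geometric multiplicity of λ is n − rank(A − λI), which equals the number of Jordan blocks for λ):
  λ = 0: algebraic multiplicity = 3, geometric multiplicity = 2

Determining the block sizes for each eigenvalue:
  λ = 0: 2 blocks summing to 3 forces exactly one block of size 2 and the rest size 1 → block sizes [2, 1]

Assembling the blocks gives a Jordan form
J =
  [0, 1, 0]
  [0, 0, 0]
  [0, 0, 0]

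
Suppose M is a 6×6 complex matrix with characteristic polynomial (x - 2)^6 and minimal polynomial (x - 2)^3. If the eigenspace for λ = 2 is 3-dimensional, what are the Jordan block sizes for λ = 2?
Block sizes for λ = 2: [3, 2, 1]

Step 1 — from the characteristic polynomial, algebraic multiplicity of λ = 2 is 6. From dim ker(M − (2)·I) = 3, there are exactly 3 Jordan blocks for λ = 2.
Step 2 — from the minimal polynomial, the factor (x − 2)^3 tells us the largest block for λ = 2 has size 3.
Step 3 — with total size 6, 3 blocks, and largest block 3, the block sizes (in nonincreasing order) are [3, 2, 1].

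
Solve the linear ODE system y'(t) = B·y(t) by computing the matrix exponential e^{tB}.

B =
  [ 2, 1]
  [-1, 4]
e^{tB} =
  [-t*exp(3*t) + exp(3*t), t*exp(3*t)]
  [-t*exp(3*t), t*exp(3*t) + exp(3*t)]

Strategy: write B = P · J · P⁻¹ where J is a Jordan canonical form, so e^{tB} = P · e^{tJ} · P⁻¹, and e^{tJ} can be computed block-by-block.

B has Jordan form
J =
  [3, 1]
  [0, 3]
(up to reordering of blocks).

Per-block formulas:
  For a 2×2 Jordan block J_2(3): exp(t · J_2(3)) = e^(3t)·(I + t·N), where N is the 2×2 nilpotent shift.

After assembling e^{tJ} and conjugating by P, we get:

e^{tB} =
  [-t*exp(3*t) + exp(3*t), t*exp(3*t)]
  [-t*exp(3*t), t*exp(3*t) + exp(3*t)]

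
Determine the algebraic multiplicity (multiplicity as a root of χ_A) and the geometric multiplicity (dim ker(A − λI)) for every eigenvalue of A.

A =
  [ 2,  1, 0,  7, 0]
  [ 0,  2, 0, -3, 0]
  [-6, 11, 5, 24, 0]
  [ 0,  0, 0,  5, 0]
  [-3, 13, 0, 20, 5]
λ = 2: alg = 2, geom = 1; λ = 5: alg = 3, geom = 2

Step 1 — factor the characteristic polynomial to read off the algebraic multiplicities:
  χ_A(x) = (x - 5)^3*(x - 2)^2

Step 2 — compute geometric multiplicities via the rank-nullity identity g(λ) = n − rank(A − λI):
  rank(A − (2)·I) = 4, so dim ker(A − (2)·I) = n − 4 = 1
  rank(A − (5)·I) = 3, so dim ker(A − (5)·I) = n − 3 = 2

Summary:
  λ = 2: algebraic multiplicity = 2, geometric multiplicity = 1
  λ = 5: algebraic multiplicity = 3, geometric multiplicity = 2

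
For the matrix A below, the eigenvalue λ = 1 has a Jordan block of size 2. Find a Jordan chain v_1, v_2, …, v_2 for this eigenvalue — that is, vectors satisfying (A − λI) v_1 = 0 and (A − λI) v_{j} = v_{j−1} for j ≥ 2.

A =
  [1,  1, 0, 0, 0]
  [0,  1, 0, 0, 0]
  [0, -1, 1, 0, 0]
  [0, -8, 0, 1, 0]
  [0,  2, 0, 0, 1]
A Jordan chain for λ = 1 of length 2:
v_1 = (1, 0, -1, -8, 2)ᵀ
v_2 = (0, 1, 0, 0, 0)ᵀ

Let N = A − (1)·I. We want v_2 with N^2 v_2 = 0 but N^1 v_2 ≠ 0; then v_{j-1} := N · v_j for j = 2, …, 2.

Pick v_2 = (0, 1, 0, 0, 0)ᵀ.
Then v_1 = N · v_2 = (1, 0, -1, -8, 2)ᵀ.

Sanity check: (A − (1)·I) v_1 = (0, 0, 0, 0, 0)ᵀ = 0. ✓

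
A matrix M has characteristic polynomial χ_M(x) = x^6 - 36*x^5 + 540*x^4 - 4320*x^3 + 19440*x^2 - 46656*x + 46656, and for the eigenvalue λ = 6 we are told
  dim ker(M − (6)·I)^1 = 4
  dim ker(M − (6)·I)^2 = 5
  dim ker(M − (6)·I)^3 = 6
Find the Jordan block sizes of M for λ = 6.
Block sizes for λ = 6: [3, 1, 1, 1]

From the dimensions of kernels of powers, the number of Jordan blocks of size at least j is d_j − d_{j−1} where d_j = dim ker(N^j) (with d_0 = 0). Computing the differences gives [4, 1, 1].
The number of blocks of size exactly k is (#blocks of size ≥ k) − (#blocks of size ≥ k + 1), so the partition is: 3 block(s) of size 1, 1 block(s) of size 3.
In nonincreasing order the block sizes are [3, 1, 1, 1].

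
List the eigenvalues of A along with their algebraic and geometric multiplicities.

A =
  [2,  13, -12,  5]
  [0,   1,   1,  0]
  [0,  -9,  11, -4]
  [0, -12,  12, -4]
λ = 2: alg = 3, geom = 1; λ = 4: alg = 1, geom = 1

Step 1 — factor the characteristic polynomial to read off the algebraic multiplicities:
  χ_A(x) = (x - 4)*(x - 2)^3

Step 2 — compute geometric multiplicities via the rank-nullity identity g(λ) = n − rank(A − λI):
  rank(A − (2)·I) = 3, so dim ker(A − (2)·I) = n − 3 = 1
  rank(A − (4)·I) = 3, so dim ker(A − (4)·I) = n − 3 = 1

Summary:
  λ = 2: algebraic multiplicity = 3, geometric multiplicity = 1
  λ = 4: algebraic multiplicity = 1, geometric multiplicity = 1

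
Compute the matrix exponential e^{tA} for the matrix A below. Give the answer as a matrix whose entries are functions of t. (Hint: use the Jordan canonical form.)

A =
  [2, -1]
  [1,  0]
e^{tA} =
  [t*exp(t) + exp(t), -t*exp(t)]
  [t*exp(t), -t*exp(t) + exp(t)]

Strategy: write A = P · J · P⁻¹ where J is a Jordan canonical form, so e^{tA} = P · e^{tJ} · P⁻¹, and e^{tJ} can be computed block-by-block.

A has Jordan form
J =
  [1, 1]
  [0, 1]
(up to reordering of blocks).

Per-block formulas:
  For a 2×2 Jordan block J_2(1): exp(t · J_2(1)) = e^(1t)·(I + t·N), where N is the 2×2 nilpotent shift.

After assembling e^{tJ} and conjugating by P, we get:

e^{tA} =
  [t*exp(t) + exp(t), -t*exp(t)]
  [t*exp(t), -t*exp(t) + exp(t)]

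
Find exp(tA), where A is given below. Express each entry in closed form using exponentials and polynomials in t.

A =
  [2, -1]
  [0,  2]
e^{tA} =
  [exp(2*t), -t*exp(2*t)]
  [0, exp(2*t)]

Strategy: write A = P · J · P⁻¹ where J is a Jordan canonical form, so e^{tA} = P · e^{tJ} · P⁻¹, and e^{tJ} can be computed block-by-block.

A has Jordan form
J =
  [2, 1]
  [0, 2]
(up to reordering of blocks).

Per-block formulas:
  For a 2×2 Jordan block J_2(2): exp(t · J_2(2)) = e^(2t)·(I + t·N), where N is the 2×2 nilpotent shift.

After assembling e^{tJ} and conjugating by P, we get:

e^{tA} =
  [exp(2*t), -t*exp(2*t)]
  [0, exp(2*t)]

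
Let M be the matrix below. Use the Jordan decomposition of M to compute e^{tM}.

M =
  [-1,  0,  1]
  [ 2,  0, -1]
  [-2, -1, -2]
e^{tM} =
  [-t^2*exp(-t) + exp(-t), -t^2*exp(-t)/2, -t^2*exp(-t)/2 + t*exp(-t)]
  [2*t^2*exp(-t) + 2*t*exp(-t), t^2*exp(-t) + t*exp(-t) + exp(-t), t^2*exp(-t) - t*exp(-t)]
  [-2*t*exp(-t), -t*exp(-t), -t*exp(-t) + exp(-t)]

Strategy: write M = P · J · P⁻¹ where J is a Jordan canonical form, so e^{tM} = P · e^{tJ} · P⁻¹, and e^{tJ} can be computed block-by-block.

M has Jordan form
J =
  [-1,  1,  0]
  [ 0, -1,  1]
  [ 0,  0, -1]
(up to reordering of blocks).

Per-block formulas:
  For a 3×3 Jordan block J_3(-1): exp(t · J_3(-1)) = e^(-1t)·(I + t·N + (t^2/2)·N^2), where N is the 3×3 nilpotent shift.

After assembling e^{tJ} and conjugating by P, we get:

e^{tM} =
  [-t^2*exp(-t) + exp(-t), -t^2*exp(-t)/2, -t^2*exp(-t)/2 + t*exp(-t)]
  [2*t^2*exp(-t) + 2*t*exp(-t), t^2*exp(-t) + t*exp(-t) + exp(-t), t^2*exp(-t) - t*exp(-t)]
  [-2*t*exp(-t), -t*exp(-t), -t*exp(-t) + exp(-t)]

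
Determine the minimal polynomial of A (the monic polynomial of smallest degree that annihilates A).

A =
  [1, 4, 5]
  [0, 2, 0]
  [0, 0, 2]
x^2 - 3*x + 2

The characteristic polynomial is χ_A(x) = (x - 2)^2*(x - 1), so the eigenvalues are known. The minimal polynomial is
  m_A(x) = Π_λ (x − λ)^{k_λ}
where k_λ is the size of the *largest* Jordan block for λ (equivalently, the smallest k with (A − λI)^k v = 0 for every generalised eigenvector v of λ).

  λ = 1: largest Jordan block has size 1, contributing (x − 1)
  λ = 2: largest Jordan block has size 1, contributing (x − 2)

So m_A(x) = (x - 2)*(x - 1) = x^2 - 3*x + 2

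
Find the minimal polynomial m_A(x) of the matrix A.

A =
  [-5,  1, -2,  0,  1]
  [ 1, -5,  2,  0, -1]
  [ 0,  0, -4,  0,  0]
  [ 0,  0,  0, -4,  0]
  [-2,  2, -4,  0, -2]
x^2 + 8*x + 16

The characteristic polynomial is χ_A(x) = (x + 4)^5, so the eigenvalues are known. The minimal polynomial is
  m_A(x) = Π_λ (x − λ)^{k_λ}
where k_λ is the size of the *largest* Jordan block for λ (equivalently, the smallest k with (A − λI)^k v = 0 for every generalised eigenvector v of λ).

  λ = -4: largest Jordan block has size 2, contributing (x + 4)^2

So m_A(x) = (x + 4)^2 = x^2 + 8*x + 16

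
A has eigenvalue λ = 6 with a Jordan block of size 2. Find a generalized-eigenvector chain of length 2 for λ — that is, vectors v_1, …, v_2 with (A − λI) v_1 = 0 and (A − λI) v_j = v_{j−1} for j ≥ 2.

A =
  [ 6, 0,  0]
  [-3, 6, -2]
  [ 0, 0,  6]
A Jordan chain for λ = 6 of length 2:
v_1 = (0, -3, 0)ᵀ
v_2 = (1, 0, 0)ᵀ

Let N = A − (6)·I. We want v_2 with N^2 v_2 = 0 but N^1 v_2 ≠ 0; then v_{j-1} := N · v_j for j = 2, …, 2.

Pick v_2 = (1, 0, 0)ᵀ.
Then v_1 = N · v_2 = (0, -3, 0)ᵀ.

Sanity check: (A − (6)·I) v_1 = (0, 0, 0)ᵀ = 0. ✓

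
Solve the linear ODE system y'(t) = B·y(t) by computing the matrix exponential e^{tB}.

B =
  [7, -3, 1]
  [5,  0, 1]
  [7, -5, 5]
e^{tB} =
  [t^2*exp(4*t)/2 + 3*t*exp(4*t) + exp(4*t), -t^2*exp(4*t) - 3*t*exp(4*t), t^2*exp(4*t)/2 + t*exp(4*t)]
  [t^2*exp(4*t) + 5*t*exp(4*t), -2*t^2*exp(4*t) - 4*t*exp(4*t) + exp(4*t), t^2*exp(4*t) + t*exp(4*t)]
  [3*t^2*exp(4*t)/2 + 7*t*exp(4*t), -3*t^2*exp(4*t) - 5*t*exp(4*t), 3*t^2*exp(4*t)/2 + t*exp(4*t) + exp(4*t)]

Strategy: write B = P · J · P⁻¹ where J is a Jordan canonical form, so e^{tB} = P · e^{tJ} · P⁻¹, and e^{tJ} can be computed block-by-block.

B has Jordan form
J =
  [4, 1, 0]
  [0, 4, 1]
  [0, 0, 4]
(up to reordering of blocks).

Per-block formulas:
  For a 3×3 Jordan block J_3(4): exp(t · J_3(4)) = e^(4t)·(I + t·N + (t^2/2)·N^2), where N is the 3×3 nilpotent shift.

After assembling e^{tJ} and conjugating by P, we get:

e^{tB} =
  [t^2*exp(4*t)/2 + 3*t*exp(4*t) + exp(4*t), -t^2*exp(4*t) - 3*t*exp(4*t), t^2*exp(4*t)/2 + t*exp(4*t)]
  [t^2*exp(4*t) + 5*t*exp(4*t), -2*t^2*exp(4*t) - 4*t*exp(4*t) + exp(4*t), t^2*exp(4*t) + t*exp(4*t)]
  [3*t^2*exp(4*t)/2 + 7*t*exp(4*t), -3*t^2*exp(4*t) - 5*t*exp(4*t), 3*t^2*exp(4*t)/2 + t*exp(4*t) + exp(4*t)]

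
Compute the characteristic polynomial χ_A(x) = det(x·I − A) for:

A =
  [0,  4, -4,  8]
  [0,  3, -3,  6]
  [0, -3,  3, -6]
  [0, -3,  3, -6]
x^4

Expanding det(x·I − A) (e.g. by cofactor expansion or by noting that A is similar to its Jordan form J, which has the same characteristic polynomial as A) gives
  χ_A(x) = x^4
which factors as x^4. The eigenvalues (with algebraic multiplicities) are λ = 0 with multiplicity 4.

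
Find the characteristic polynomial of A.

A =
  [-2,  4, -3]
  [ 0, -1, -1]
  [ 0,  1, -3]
x^3 + 6*x^2 + 12*x + 8

Expanding det(x·I − A) (e.g. by cofactor expansion or by noting that A is similar to its Jordan form J, which has the same characteristic polynomial as A) gives
  χ_A(x) = x^3 + 6*x^2 + 12*x + 8
which factors as (x + 2)^3. The eigenvalues (with algebraic multiplicities) are λ = -2 with multiplicity 3.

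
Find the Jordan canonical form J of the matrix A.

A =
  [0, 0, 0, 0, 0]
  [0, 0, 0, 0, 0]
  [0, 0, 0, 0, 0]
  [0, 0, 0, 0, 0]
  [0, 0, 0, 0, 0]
J_1(0) ⊕ J_1(0) ⊕ J_1(0) ⊕ J_1(0) ⊕ J_1(0)

The characteristic polynomial is
  det(x·I − A) = x^5

Eigenvalues and multiplicities (the geometric multiplicity of λ is n − rank(A − λI), which equals the number of Jordan blocks for λ):
  λ = 0: algebraic multiplicity = 5, geometric multiplicity = 5

Determining the block sizes for each eigenvalue:
  λ = 0: gm = am = 5, so every block has size 1 → block sizes [1, 1, 1, 1, 1]

Assembling the blocks gives a Jordan form
J =
  [0, 0, 0, 0, 0]
  [0, 0, 0, 0, 0]
  [0, 0, 0, 0, 0]
  [0, 0, 0, 0, 0]
  [0, 0, 0, 0, 0]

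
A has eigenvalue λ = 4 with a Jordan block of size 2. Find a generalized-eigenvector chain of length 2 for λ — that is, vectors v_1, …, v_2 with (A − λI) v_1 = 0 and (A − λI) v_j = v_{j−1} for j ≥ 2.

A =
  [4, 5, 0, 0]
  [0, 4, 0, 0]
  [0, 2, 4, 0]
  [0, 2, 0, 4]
A Jordan chain for λ = 4 of length 2:
v_1 = (5, 0, 2, 2)ᵀ
v_2 = (0, 1, 0, 0)ᵀ

Let N = A − (4)·I. We want v_2 with N^2 v_2 = 0 but N^1 v_2 ≠ 0; then v_{j-1} := N · v_j for j = 2, …, 2.

Pick v_2 = (0, 1, 0, 0)ᵀ.
Then v_1 = N · v_2 = (5, 0, 2, 2)ᵀ.

Sanity check: (A − (4)·I) v_1 = (0, 0, 0, 0)ᵀ = 0. ✓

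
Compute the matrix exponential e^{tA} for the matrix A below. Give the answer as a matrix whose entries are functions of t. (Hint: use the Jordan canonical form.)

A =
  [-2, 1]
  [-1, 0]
e^{tA} =
  [-t*exp(-t) + exp(-t), t*exp(-t)]
  [-t*exp(-t), t*exp(-t) + exp(-t)]

Strategy: write A = P · J · P⁻¹ where J is a Jordan canonical form, so e^{tA} = P · e^{tJ} · P⁻¹, and e^{tJ} can be computed block-by-block.

A has Jordan form
J =
  [-1,  1]
  [ 0, -1]
(up to reordering of blocks).

Per-block formulas:
  For a 2×2 Jordan block J_2(-1): exp(t · J_2(-1)) = e^(-1t)·(I + t·N), where N is the 2×2 nilpotent shift.

After assembling e^{tJ} and conjugating by P, we get:

e^{tA} =
  [-t*exp(-t) + exp(-t), t*exp(-t)]
  [-t*exp(-t), t*exp(-t) + exp(-t)]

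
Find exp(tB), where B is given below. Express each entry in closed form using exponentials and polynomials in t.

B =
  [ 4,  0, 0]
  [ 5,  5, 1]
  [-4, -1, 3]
e^{tB} =
  [exp(4*t), 0, 0]
  [t^2*exp(4*t)/2 + 5*t*exp(4*t), t*exp(4*t) + exp(4*t), t*exp(4*t)]
  [-t^2*exp(4*t)/2 - 4*t*exp(4*t), -t*exp(4*t), -t*exp(4*t) + exp(4*t)]

Strategy: write B = P · J · P⁻¹ where J is a Jordan canonical form, so e^{tB} = P · e^{tJ} · P⁻¹, and e^{tJ} can be computed block-by-block.

B has Jordan form
J =
  [4, 1, 0]
  [0, 4, 1]
  [0, 0, 4]
(up to reordering of blocks).

Per-block formulas:
  For a 3×3 Jordan block J_3(4): exp(t · J_3(4)) = e^(4t)·(I + t·N + (t^2/2)·N^2), where N is the 3×3 nilpotent shift.

After assembling e^{tJ} and conjugating by P, we get:

e^{tB} =
  [exp(4*t), 0, 0]
  [t^2*exp(4*t)/2 + 5*t*exp(4*t), t*exp(4*t) + exp(4*t), t*exp(4*t)]
  [-t^2*exp(4*t)/2 - 4*t*exp(4*t), -t*exp(4*t), -t*exp(4*t) + exp(4*t)]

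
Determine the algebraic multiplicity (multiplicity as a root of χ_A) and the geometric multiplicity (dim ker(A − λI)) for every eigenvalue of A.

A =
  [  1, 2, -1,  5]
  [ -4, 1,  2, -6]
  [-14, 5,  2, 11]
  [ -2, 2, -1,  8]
λ = 3: alg = 4, geom = 2

Step 1 — factor the characteristic polynomial to read off the algebraic multiplicities:
  χ_A(x) = (x - 3)^4

Step 2 — compute geometric multiplicities via the rank-nullity identity g(λ) = n − rank(A − λI):
  rank(A − (3)·I) = 2, so dim ker(A − (3)·I) = n − 2 = 2

Summary:
  λ = 3: algebraic multiplicity = 4, geometric multiplicity = 2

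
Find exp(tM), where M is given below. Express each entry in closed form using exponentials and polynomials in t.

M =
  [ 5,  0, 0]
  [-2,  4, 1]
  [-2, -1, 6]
e^{tM} =
  [exp(5*t), 0, 0]
  [-2*t*exp(5*t), -t*exp(5*t) + exp(5*t), t*exp(5*t)]
  [-2*t*exp(5*t), -t*exp(5*t), t*exp(5*t) + exp(5*t)]

Strategy: write M = P · J · P⁻¹ where J is a Jordan canonical form, so e^{tM} = P · e^{tJ} · P⁻¹, and e^{tJ} can be computed block-by-block.

M has Jordan form
J =
  [5, 1, 0]
  [0, 5, 0]
  [0, 0, 5]
(up to reordering of blocks).

Per-block formulas:
  For a 1×1 block at λ = 5: exp(t · [5]) = [e^(5t)].
  For a 2×2 Jordan block J_2(5): exp(t · J_2(5)) = e^(5t)·(I + t·N), where N is the 2×2 nilpotent shift.

After assembling e^{tJ} and conjugating by P, we get:

e^{tM} =
  [exp(5*t), 0, 0]
  [-2*t*exp(5*t), -t*exp(5*t) + exp(5*t), t*exp(5*t)]
  [-2*t*exp(5*t), -t*exp(5*t), t*exp(5*t) + exp(5*t)]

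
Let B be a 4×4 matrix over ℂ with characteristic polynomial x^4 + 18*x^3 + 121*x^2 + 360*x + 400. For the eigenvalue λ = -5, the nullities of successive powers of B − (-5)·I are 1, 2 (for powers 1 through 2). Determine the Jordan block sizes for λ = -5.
Block sizes for λ = -5: [2]

From the dimensions of kernels of powers, the number of Jordan blocks of size at least j is d_j − d_{j−1} where d_j = dim ker(N^j) (with d_0 = 0). Computing the differences gives [1, 1].
The number of blocks of size exactly k is (#blocks of size ≥ k) − (#blocks of size ≥ k + 1), so the partition is: 1 block(s) of size 2.
In nonincreasing order the block sizes are [2].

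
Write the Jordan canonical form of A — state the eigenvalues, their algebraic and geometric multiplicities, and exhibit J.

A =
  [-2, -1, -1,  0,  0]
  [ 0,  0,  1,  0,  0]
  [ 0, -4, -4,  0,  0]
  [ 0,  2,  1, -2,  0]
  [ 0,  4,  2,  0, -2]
J_3(-2) ⊕ J_1(-2) ⊕ J_1(-2)

The characteristic polynomial is
  det(x·I − A) = x^5 + 10*x^4 + 40*x^3 + 80*x^2 + 80*x + 32 = (x + 2)^5

Eigenvalues and multiplicities (the geometric multiplicity of λ is n − rank(A − λI), which equals the number of Jordan blocks for λ):
  λ = -2: algebraic multiplicity = 5, geometric multiplicity = 3

Determining the block sizes for each eigenvalue:
  λ = -2: with am = 5 and gm = 3, the partition is not yet determined (e.g. several partitions of 5 into 3 parts exist). Let N = A − (-2)·I. Computing rank(N^1) = 2, rank(N^2) = 1, rank(N^3) = 0; the number of blocks of size ≥ j is rank(N^{j−1}) − rank(N^j), giving [3, 1, 1]. So we have 1 block(s) of size 3, 2 block(s) of size 1 → block sizes [3, 1, 1]

Assembling the blocks gives a Jordan form
J =
  [-2,  1,  0,  0,  0]
  [ 0, -2,  1,  0,  0]
  [ 0,  0, -2,  0,  0]
  [ 0,  0,  0, -2,  0]
  [ 0,  0,  0,  0, -2]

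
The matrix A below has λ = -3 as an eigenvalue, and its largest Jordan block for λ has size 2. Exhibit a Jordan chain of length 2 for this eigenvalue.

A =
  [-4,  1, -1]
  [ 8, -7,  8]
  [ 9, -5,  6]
A Jordan chain for λ = -3 of length 2:
v_1 = (1, 0, -1)ᵀ
v_2 = (1, 2, 0)ᵀ

Let N = A − (-3)·I. We want v_2 with N^2 v_2 = 0 but N^1 v_2 ≠ 0; then v_{j-1} := N · v_j for j = 2, …, 2.

Pick v_2 = (1, 2, 0)ᵀ.
Then v_1 = N · v_2 = (1, 0, -1)ᵀ.

Sanity check: (A − (-3)·I) v_1 = (0, 0, 0)ᵀ = 0. ✓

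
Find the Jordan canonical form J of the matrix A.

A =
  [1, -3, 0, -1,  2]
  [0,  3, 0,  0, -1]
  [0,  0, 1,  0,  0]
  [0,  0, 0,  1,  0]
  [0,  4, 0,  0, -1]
J_3(1) ⊕ J_1(1) ⊕ J_1(1)

The characteristic polynomial is
  det(x·I − A) = x^5 - 5*x^4 + 10*x^3 - 10*x^2 + 5*x - 1 = (x - 1)^5

Eigenvalues and multiplicities (the geometric multiplicity of λ is n − rank(A − λI), which equals the number of Jordan blocks for λ):
  λ = 1: algebraic multiplicity = 5, geometric multiplicity = 3

Determining the block sizes for each eigenvalue:
  λ = 1: with am = 5 and gm = 3, the partition is not yet determined (e.g. several partitions of 5 into 3 parts exist). Let N = A − (1)·I. Computing rank(N^1) = 2, rank(N^2) = 1, rank(N^3) = 0; the number of blocks of size ≥ j is rank(N^{j−1}) − rank(N^j), giving [3, 1, 1]. So we have 1 block(s) of size 3, 2 block(s) of size 1 → block sizes [3, 1, 1]

Assembling the blocks gives a Jordan form
J =
  [1, 1, 0, 0, 0]
  [0, 1, 1, 0, 0]
  [0, 0, 1, 0, 0]
  [0, 0, 0, 1, 0]
  [0, 0, 0, 0, 1]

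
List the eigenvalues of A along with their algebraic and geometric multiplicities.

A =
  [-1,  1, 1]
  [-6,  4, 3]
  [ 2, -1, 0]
λ = 1: alg = 3, geom = 2

Step 1 — factor the characteristic polynomial to read off the algebraic multiplicities:
  χ_A(x) = (x - 1)^3

Step 2 — compute geometric multiplicities via the rank-nullity identity g(λ) = n − rank(A − λI):
  rank(A − (1)·I) = 1, so dim ker(A − (1)·I) = n − 1 = 2

Summary:
  λ = 1: algebraic multiplicity = 3, geometric multiplicity = 2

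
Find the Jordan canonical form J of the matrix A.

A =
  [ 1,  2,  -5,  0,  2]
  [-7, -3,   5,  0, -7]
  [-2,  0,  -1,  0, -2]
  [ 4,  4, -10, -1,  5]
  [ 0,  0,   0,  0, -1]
J_3(-1) ⊕ J_2(-1)

The characteristic polynomial is
  det(x·I − A) = x^5 + 5*x^4 + 10*x^3 + 10*x^2 + 5*x + 1 = (x + 1)^5

Eigenvalues and multiplicities (the geometric multiplicity of λ is n − rank(A − λI), which equals the number of Jordan blocks for λ):
  λ = -1: algebraic multiplicity = 5, geometric multiplicity = 2

Determining the block sizes for each eigenvalue:
  λ = -1: with am = 5 and gm = 2, the partition is not yet determined (e.g. several partitions of 5 into 2 parts exist). Let N = A − (-1)·I. Computing rank(N^1) = 3, rank(N^2) = 1, rank(N^3) = 0; the number of blocks of size ≥ j is rank(N^{j−1}) − rank(N^j), giving [2, 2, 1]. So we have 1 block(s) of size 3, 1 block(s) of size 2 → block sizes [3, 2]

Assembling the blocks gives a Jordan form
J =
  [-1,  1,  0,  0,  0]
  [ 0, -1,  1,  0,  0]
  [ 0,  0, -1,  0,  0]
  [ 0,  0,  0, -1,  1]
  [ 0,  0,  0,  0, -1]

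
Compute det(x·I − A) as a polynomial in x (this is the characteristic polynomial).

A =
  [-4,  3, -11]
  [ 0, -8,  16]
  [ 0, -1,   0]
x^3 + 12*x^2 + 48*x + 64

Expanding det(x·I − A) (e.g. by cofactor expansion or by noting that A is similar to its Jordan form J, which has the same characteristic polynomial as A) gives
  χ_A(x) = x^3 + 12*x^2 + 48*x + 64
which factors as (x + 4)^3. The eigenvalues (with algebraic multiplicities) are λ = -4 with multiplicity 3.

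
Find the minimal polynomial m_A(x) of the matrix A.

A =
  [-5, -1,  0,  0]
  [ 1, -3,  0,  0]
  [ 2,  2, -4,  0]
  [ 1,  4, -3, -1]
x^3 + 9*x^2 + 24*x + 16

The characteristic polynomial is χ_A(x) = (x + 1)*(x + 4)^3, so the eigenvalues are known. The minimal polynomial is
  m_A(x) = Π_λ (x − λ)^{k_λ}
where k_λ is the size of the *largest* Jordan block for λ (equivalently, the smallest k with (A − λI)^k v = 0 for every generalised eigenvector v of λ).

  λ = -4: largest Jordan block has size 2, contributing (x + 4)^2
  λ = -1: largest Jordan block has size 1, contributing (x + 1)

So m_A(x) = (x + 1)*(x + 4)^2 = x^3 + 9*x^2 + 24*x + 16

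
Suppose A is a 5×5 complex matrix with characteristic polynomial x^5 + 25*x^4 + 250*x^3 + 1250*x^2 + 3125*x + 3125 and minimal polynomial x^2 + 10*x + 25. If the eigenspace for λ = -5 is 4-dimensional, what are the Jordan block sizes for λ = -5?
Block sizes for λ = -5: [2, 1, 1, 1]

Step 1 — from the characteristic polynomial, algebraic multiplicity of λ = -5 is 5. From dim ker(A − (-5)·I) = 4, there are exactly 4 Jordan blocks for λ = -5.
Step 2 — from the minimal polynomial, the factor (x + 5)^2 tells us the largest block for λ = -5 has size 2.
Step 3 — with total size 5, 4 blocks, and largest block 2, the block sizes (in nonincreasing order) are [2, 1, 1, 1].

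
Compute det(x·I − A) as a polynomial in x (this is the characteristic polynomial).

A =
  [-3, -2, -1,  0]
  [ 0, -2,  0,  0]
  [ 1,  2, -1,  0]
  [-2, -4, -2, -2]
x^4 + 8*x^3 + 24*x^2 + 32*x + 16

Expanding det(x·I − A) (e.g. by cofactor expansion or by noting that A is similar to its Jordan form J, which has the same characteristic polynomial as A) gives
  χ_A(x) = x^4 + 8*x^3 + 24*x^2 + 32*x + 16
which factors as (x + 2)^4. The eigenvalues (with algebraic multiplicities) are λ = -2 with multiplicity 4.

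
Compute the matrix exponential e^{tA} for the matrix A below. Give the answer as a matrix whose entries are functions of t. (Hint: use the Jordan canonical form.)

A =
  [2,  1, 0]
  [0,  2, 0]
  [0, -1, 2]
e^{tA} =
  [exp(2*t), t*exp(2*t), 0]
  [0, exp(2*t), 0]
  [0, -t*exp(2*t), exp(2*t)]

Strategy: write A = P · J · P⁻¹ where J is a Jordan canonical form, so e^{tA} = P · e^{tJ} · P⁻¹, and e^{tJ} can be computed block-by-block.

A has Jordan form
J =
  [2, 1, 0]
  [0, 2, 0]
  [0, 0, 2]
(up to reordering of blocks).

Per-block formulas:
  For a 2×2 Jordan block J_2(2): exp(t · J_2(2)) = e^(2t)·(I + t·N), where N is the 2×2 nilpotent shift.
  For a 1×1 block at λ = 2: exp(t · [2]) = [e^(2t)].

After assembling e^{tJ} and conjugating by P, we get:

e^{tA} =
  [exp(2*t), t*exp(2*t), 0]
  [0, exp(2*t), 0]
  [0, -t*exp(2*t), exp(2*t)]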